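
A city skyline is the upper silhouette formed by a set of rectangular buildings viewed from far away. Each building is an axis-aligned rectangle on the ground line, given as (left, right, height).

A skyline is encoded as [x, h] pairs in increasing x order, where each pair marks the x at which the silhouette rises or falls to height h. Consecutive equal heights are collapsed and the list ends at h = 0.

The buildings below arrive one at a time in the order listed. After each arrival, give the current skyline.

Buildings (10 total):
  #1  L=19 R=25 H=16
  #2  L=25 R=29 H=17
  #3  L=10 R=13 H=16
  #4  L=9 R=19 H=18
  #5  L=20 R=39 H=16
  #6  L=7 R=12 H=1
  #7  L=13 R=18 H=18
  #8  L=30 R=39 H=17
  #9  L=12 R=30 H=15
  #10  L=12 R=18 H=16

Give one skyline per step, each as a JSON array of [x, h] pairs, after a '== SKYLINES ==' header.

== SKYLINES ==
[[19,16],[25,0]]
[[19,16],[25,17],[29,0]]
[[10,16],[13,0],[19,16],[25,17],[29,0]]
[[9,18],[19,16],[25,17],[29,0]]
[[9,18],[19,16],[25,17],[29,16],[39,0]]
[[7,1],[9,18],[19,16],[25,17],[29,16],[39,0]]
[[7,1],[9,18],[19,16],[25,17],[29,16],[39,0]]
[[7,1],[9,18],[19,16],[25,17],[29,16],[30,17],[39,0]]
[[7,1],[9,18],[19,16],[25,17],[29,16],[30,17],[39,0]]
[[7,1],[9,18],[19,16],[25,17],[29,16],[30,17],[39,0]]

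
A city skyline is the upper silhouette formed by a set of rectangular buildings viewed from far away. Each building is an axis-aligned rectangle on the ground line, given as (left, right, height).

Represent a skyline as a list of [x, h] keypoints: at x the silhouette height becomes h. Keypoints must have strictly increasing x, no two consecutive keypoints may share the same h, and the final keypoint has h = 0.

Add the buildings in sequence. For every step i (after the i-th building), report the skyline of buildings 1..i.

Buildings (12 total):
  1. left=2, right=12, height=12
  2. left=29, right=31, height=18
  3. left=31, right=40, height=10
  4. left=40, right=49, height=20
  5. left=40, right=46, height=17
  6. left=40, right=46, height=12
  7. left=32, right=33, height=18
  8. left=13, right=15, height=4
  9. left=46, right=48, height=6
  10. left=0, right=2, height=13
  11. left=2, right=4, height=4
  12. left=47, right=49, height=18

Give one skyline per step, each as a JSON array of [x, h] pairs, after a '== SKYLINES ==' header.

== SKYLINES ==
[[2,12],[12,0]]
[[2,12],[12,0],[29,18],[31,0]]
[[2,12],[12,0],[29,18],[31,10],[40,0]]
[[2,12],[12,0],[29,18],[31,10],[40,20],[49,0]]
[[2,12],[12,0],[29,18],[31,10],[40,20],[49,0]]
[[2,12],[12,0],[29,18],[31,10],[40,20],[49,0]]
[[2,12],[12,0],[29,18],[31,10],[32,18],[33,10],[40,20],[49,0]]
[[2,12],[12,0],[13,4],[15,0],[29,18],[31,10],[32,18],[33,10],[40,20],[49,0]]
[[2,12],[12,0],[13,4],[15,0],[29,18],[31,10],[32,18],[33,10],[40,20],[49,0]]
[[0,13],[2,12],[12,0],[13,4],[15,0],[29,18],[31,10],[32,18],[33,10],[40,20],[49,0]]
[[0,13],[2,12],[12,0],[13,4],[15,0],[29,18],[31,10],[32,18],[33,10],[40,20],[49,0]]
[[0,13],[2,12],[12,0],[13,4],[15,0],[29,18],[31,10],[32,18],[33,10],[40,20],[49,0]]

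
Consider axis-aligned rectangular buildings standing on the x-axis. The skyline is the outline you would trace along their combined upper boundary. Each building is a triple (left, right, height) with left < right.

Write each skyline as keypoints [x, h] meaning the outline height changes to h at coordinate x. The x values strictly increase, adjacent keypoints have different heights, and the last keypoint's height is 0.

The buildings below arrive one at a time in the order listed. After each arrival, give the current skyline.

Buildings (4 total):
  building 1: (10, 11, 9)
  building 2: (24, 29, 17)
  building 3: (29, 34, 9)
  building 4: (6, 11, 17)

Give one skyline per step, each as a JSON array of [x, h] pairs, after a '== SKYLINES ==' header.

== SKYLINES ==
[[10,9],[11,0]]
[[10,9],[11,0],[24,17],[29,0]]
[[10,9],[11,0],[24,17],[29,9],[34,0]]
[[6,17],[11,0],[24,17],[29,9],[34,0]]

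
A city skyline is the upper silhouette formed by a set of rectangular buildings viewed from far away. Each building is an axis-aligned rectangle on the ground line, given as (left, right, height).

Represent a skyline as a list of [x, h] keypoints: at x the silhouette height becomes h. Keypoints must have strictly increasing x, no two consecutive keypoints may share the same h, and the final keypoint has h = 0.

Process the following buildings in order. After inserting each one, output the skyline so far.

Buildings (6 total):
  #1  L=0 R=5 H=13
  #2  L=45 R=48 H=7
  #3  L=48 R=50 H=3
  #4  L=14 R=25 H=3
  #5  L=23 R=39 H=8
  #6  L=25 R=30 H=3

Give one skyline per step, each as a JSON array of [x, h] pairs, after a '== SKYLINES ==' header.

== SKYLINES ==
[[0,13],[5,0]]
[[0,13],[5,0],[45,7],[48,0]]
[[0,13],[5,0],[45,7],[48,3],[50,0]]
[[0,13],[5,0],[14,3],[25,0],[45,7],[48,3],[50,0]]
[[0,13],[5,0],[14,3],[23,8],[39,0],[45,7],[48,3],[50,0]]
[[0,13],[5,0],[14,3],[23,8],[39,0],[45,7],[48,3],[50,0]]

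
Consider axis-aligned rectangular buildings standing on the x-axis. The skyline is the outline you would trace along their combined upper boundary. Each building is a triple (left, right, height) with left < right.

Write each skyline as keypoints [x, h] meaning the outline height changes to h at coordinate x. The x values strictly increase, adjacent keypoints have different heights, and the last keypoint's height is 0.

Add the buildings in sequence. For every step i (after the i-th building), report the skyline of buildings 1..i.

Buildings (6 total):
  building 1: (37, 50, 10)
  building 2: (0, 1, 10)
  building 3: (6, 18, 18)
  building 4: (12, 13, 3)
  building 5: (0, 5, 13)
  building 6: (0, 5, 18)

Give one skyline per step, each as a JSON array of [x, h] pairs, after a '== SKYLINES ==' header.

== SKYLINES ==
[[37,10],[50,0]]
[[0,10],[1,0],[37,10],[50,0]]
[[0,10],[1,0],[6,18],[18,0],[37,10],[50,0]]
[[0,10],[1,0],[6,18],[18,0],[37,10],[50,0]]
[[0,13],[5,0],[6,18],[18,0],[37,10],[50,0]]
[[0,18],[5,0],[6,18],[18,0],[37,10],[50,0]]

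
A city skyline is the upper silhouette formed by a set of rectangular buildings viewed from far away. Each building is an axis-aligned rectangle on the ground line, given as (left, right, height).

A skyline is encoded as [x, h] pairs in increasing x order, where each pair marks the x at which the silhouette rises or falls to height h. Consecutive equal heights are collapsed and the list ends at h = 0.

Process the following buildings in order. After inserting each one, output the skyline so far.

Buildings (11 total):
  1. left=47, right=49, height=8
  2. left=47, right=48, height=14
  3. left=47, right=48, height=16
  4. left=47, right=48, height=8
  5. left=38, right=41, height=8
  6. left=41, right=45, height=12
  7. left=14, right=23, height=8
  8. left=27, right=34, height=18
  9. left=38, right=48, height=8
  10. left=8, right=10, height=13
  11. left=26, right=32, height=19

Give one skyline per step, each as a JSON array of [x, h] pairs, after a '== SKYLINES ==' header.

== SKYLINES ==
[[47,8],[49,0]]
[[47,14],[48,8],[49,0]]
[[47,16],[48,8],[49,0]]
[[47,16],[48,8],[49,0]]
[[38,8],[41,0],[47,16],[48,8],[49,0]]
[[38,8],[41,12],[45,0],[47,16],[48,8],[49,0]]
[[14,8],[23,0],[38,8],[41,12],[45,0],[47,16],[48,8],[49,0]]
[[14,8],[23,0],[27,18],[34,0],[38,8],[41,12],[45,0],[47,16],[48,8],[49,0]]
[[14,8],[23,0],[27,18],[34,0],[38,8],[41,12],[45,8],[47,16],[48,8],[49,0]]
[[8,13],[10,0],[14,8],[23,0],[27,18],[34,0],[38,8],[41,12],[45,8],[47,16],[48,8],[49,0]]
[[8,13],[10,0],[14,8],[23,0],[26,19],[32,18],[34,0],[38,8],[41,12],[45,8],[47,16],[48,8],[49,0]]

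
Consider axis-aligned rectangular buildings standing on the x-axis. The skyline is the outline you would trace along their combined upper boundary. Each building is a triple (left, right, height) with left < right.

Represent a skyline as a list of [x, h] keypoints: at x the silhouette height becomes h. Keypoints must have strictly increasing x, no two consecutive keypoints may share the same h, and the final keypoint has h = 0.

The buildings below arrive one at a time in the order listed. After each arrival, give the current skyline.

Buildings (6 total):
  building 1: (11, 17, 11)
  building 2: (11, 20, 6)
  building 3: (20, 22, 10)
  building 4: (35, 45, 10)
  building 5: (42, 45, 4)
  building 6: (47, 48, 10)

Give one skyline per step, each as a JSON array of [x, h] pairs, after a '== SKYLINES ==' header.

== SKYLINES ==
[[11,11],[17,0]]
[[11,11],[17,6],[20,0]]
[[11,11],[17,6],[20,10],[22,0]]
[[11,11],[17,6],[20,10],[22,0],[35,10],[45,0]]
[[11,11],[17,6],[20,10],[22,0],[35,10],[45,0]]
[[11,11],[17,6],[20,10],[22,0],[35,10],[45,0],[47,10],[48,0]]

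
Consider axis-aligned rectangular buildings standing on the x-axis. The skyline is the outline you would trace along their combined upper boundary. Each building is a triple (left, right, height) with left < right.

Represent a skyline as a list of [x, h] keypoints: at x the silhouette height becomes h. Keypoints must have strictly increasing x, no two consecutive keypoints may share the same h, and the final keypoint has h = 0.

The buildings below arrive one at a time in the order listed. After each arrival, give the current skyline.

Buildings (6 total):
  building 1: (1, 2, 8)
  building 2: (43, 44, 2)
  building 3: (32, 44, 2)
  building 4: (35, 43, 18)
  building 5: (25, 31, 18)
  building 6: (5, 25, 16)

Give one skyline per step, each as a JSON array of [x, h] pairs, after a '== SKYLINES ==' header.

== SKYLINES ==
[[1,8],[2,0]]
[[1,8],[2,0],[43,2],[44,0]]
[[1,8],[2,0],[32,2],[44,0]]
[[1,8],[2,0],[32,2],[35,18],[43,2],[44,0]]
[[1,8],[2,0],[25,18],[31,0],[32,2],[35,18],[43,2],[44,0]]
[[1,8],[2,0],[5,16],[25,18],[31,0],[32,2],[35,18],[43,2],[44,0]]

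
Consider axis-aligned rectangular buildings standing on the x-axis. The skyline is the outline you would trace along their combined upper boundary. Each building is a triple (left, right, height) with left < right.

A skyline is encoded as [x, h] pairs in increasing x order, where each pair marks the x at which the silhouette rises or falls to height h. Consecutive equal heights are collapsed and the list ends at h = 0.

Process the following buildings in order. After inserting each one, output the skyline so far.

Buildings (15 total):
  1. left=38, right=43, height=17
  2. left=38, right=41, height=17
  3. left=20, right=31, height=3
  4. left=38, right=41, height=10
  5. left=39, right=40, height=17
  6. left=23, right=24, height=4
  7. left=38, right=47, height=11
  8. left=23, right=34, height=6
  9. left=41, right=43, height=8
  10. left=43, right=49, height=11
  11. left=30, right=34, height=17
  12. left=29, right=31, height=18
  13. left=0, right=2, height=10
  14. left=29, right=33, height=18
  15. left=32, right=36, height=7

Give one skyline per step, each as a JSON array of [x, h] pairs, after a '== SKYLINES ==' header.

== SKYLINES ==
[[38,17],[43,0]]
[[38,17],[43,0]]
[[20,3],[31,0],[38,17],[43,0]]
[[20,3],[31,0],[38,17],[43,0]]
[[20,3],[31,0],[38,17],[43,0]]
[[20,3],[23,4],[24,3],[31,0],[38,17],[43,0]]
[[20,3],[23,4],[24,3],[31,0],[38,17],[43,11],[47,0]]
[[20,3],[23,6],[34,0],[38,17],[43,11],[47,0]]
[[20,3],[23,6],[34,0],[38,17],[43,11],[47,0]]
[[20,3],[23,6],[34,0],[38,17],[43,11],[49,0]]
[[20,3],[23,6],[30,17],[34,0],[38,17],[43,11],[49,0]]
[[20,3],[23,6],[29,18],[31,17],[34,0],[38,17],[43,11],[49,0]]
[[0,10],[2,0],[20,3],[23,6],[29,18],[31,17],[34,0],[38,17],[43,11],[49,0]]
[[0,10],[2,0],[20,3],[23,6],[29,18],[33,17],[34,0],[38,17],[43,11],[49,0]]
[[0,10],[2,0],[20,3],[23,6],[29,18],[33,17],[34,7],[36,0],[38,17],[43,11],[49,0]]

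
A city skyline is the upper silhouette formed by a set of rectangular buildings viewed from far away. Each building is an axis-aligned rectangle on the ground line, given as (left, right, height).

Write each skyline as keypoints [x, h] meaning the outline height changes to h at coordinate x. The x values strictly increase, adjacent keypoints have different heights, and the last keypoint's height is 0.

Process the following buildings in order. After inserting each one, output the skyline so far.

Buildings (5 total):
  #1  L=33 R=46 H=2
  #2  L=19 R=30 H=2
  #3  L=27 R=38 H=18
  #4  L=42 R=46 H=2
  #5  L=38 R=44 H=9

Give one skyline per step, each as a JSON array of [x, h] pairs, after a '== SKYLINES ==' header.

== SKYLINES ==
[[33,2],[46,0]]
[[19,2],[30,0],[33,2],[46,0]]
[[19,2],[27,18],[38,2],[46,0]]
[[19,2],[27,18],[38,2],[46,0]]
[[19,2],[27,18],[38,9],[44,2],[46,0]]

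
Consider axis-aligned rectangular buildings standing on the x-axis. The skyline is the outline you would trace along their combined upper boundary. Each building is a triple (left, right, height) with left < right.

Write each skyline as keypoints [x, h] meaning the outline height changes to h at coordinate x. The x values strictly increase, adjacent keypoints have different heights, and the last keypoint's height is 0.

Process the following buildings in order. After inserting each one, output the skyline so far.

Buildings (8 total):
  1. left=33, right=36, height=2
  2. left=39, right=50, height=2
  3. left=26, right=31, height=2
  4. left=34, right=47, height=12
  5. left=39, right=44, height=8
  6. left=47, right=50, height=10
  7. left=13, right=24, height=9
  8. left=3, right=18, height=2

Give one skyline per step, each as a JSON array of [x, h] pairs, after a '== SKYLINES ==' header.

== SKYLINES ==
[[33,2],[36,0]]
[[33,2],[36,0],[39,2],[50,0]]
[[26,2],[31,0],[33,2],[36,0],[39,2],[50,0]]
[[26,2],[31,0],[33,2],[34,12],[47,2],[50,0]]
[[26,2],[31,0],[33,2],[34,12],[47,2],[50,0]]
[[26,2],[31,0],[33,2],[34,12],[47,10],[50,0]]
[[13,9],[24,0],[26,2],[31,0],[33,2],[34,12],[47,10],[50,0]]
[[3,2],[13,9],[24,0],[26,2],[31,0],[33,2],[34,12],[47,10],[50,0]]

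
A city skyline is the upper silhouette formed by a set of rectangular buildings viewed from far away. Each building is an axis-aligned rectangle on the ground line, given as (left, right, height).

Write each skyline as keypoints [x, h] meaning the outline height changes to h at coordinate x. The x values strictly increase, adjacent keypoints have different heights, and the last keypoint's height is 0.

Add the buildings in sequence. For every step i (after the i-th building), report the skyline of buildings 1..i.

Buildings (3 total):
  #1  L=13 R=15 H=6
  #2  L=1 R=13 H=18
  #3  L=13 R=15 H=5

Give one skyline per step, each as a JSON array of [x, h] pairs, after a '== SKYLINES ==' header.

== SKYLINES ==
[[13,6],[15,0]]
[[1,18],[13,6],[15,0]]
[[1,18],[13,6],[15,0]]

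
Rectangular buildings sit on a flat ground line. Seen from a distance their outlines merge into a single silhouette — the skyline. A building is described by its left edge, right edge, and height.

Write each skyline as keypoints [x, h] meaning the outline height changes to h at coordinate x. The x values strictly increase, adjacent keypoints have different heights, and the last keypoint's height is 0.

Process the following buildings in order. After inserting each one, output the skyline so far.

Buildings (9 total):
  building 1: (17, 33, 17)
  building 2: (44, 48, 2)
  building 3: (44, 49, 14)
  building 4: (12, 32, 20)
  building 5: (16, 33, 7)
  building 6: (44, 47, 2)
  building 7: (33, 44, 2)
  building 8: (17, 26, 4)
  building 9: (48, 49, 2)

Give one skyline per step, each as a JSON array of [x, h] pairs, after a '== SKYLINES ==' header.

== SKYLINES ==
[[17,17],[33,0]]
[[17,17],[33,0],[44,2],[48,0]]
[[17,17],[33,0],[44,14],[49,0]]
[[12,20],[32,17],[33,0],[44,14],[49,0]]
[[12,20],[32,17],[33,0],[44,14],[49,0]]
[[12,20],[32,17],[33,0],[44,14],[49,0]]
[[12,20],[32,17],[33,2],[44,14],[49,0]]
[[12,20],[32,17],[33,2],[44,14],[49,0]]
[[12,20],[32,17],[33,2],[44,14],[49,0]]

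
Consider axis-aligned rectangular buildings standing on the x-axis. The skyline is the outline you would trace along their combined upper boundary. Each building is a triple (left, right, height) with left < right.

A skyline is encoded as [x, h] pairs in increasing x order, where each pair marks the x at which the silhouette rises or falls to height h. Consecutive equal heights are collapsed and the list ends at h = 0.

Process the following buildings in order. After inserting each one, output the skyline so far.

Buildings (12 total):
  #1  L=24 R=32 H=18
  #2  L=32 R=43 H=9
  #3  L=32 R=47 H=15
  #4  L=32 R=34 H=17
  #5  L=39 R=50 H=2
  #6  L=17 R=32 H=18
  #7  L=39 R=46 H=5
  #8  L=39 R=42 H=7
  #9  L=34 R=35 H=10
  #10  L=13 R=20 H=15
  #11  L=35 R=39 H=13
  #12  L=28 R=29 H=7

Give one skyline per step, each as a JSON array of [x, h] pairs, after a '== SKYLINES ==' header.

== SKYLINES ==
[[24,18],[32,0]]
[[24,18],[32,9],[43,0]]
[[24,18],[32,15],[47,0]]
[[24,18],[32,17],[34,15],[47,0]]
[[24,18],[32,17],[34,15],[47,2],[50,0]]
[[17,18],[32,17],[34,15],[47,2],[50,0]]
[[17,18],[32,17],[34,15],[47,2],[50,0]]
[[17,18],[32,17],[34,15],[47,2],[50,0]]
[[17,18],[32,17],[34,15],[47,2],[50,0]]
[[13,15],[17,18],[32,17],[34,15],[47,2],[50,0]]
[[13,15],[17,18],[32,17],[34,15],[47,2],[50,0]]
[[13,15],[17,18],[32,17],[34,15],[47,2],[50,0]]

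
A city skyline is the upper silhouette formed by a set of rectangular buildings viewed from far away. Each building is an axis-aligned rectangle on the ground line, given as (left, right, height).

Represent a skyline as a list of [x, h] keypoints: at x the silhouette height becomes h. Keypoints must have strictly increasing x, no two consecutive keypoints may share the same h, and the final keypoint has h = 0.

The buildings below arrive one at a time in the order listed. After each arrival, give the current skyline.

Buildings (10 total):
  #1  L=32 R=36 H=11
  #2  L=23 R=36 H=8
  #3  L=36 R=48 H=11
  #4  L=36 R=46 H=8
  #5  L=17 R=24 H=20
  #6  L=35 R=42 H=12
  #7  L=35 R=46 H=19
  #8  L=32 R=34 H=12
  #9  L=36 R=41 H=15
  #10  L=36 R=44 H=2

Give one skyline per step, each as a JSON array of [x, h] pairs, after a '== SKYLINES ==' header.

== SKYLINES ==
[[32,11],[36,0]]
[[23,8],[32,11],[36,0]]
[[23,8],[32,11],[48,0]]
[[23,8],[32,11],[48,0]]
[[17,20],[24,8],[32,11],[48,0]]
[[17,20],[24,8],[32,11],[35,12],[42,11],[48,0]]
[[17,20],[24,8],[32,11],[35,19],[46,11],[48,0]]
[[17,20],[24,8],[32,12],[34,11],[35,19],[46,11],[48,0]]
[[17,20],[24,8],[32,12],[34,11],[35,19],[46,11],[48,0]]
[[17,20],[24,8],[32,12],[34,11],[35,19],[46,11],[48,0]]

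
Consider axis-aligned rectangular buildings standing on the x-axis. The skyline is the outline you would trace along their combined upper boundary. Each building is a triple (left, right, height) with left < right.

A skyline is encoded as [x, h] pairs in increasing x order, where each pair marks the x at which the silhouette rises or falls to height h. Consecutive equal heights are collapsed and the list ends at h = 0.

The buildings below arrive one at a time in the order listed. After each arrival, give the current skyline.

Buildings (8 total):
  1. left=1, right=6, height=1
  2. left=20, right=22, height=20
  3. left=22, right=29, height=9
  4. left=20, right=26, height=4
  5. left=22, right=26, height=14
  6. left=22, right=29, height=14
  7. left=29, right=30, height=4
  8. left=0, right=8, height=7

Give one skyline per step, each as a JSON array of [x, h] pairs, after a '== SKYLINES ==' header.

== SKYLINES ==
[[1,1],[6,0]]
[[1,1],[6,0],[20,20],[22,0]]
[[1,1],[6,0],[20,20],[22,9],[29,0]]
[[1,1],[6,0],[20,20],[22,9],[29,0]]
[[1,1],[6,0],[20,20],[22,14],[26,9],[29,0]]
[[1,1],[6,0],[20,20],[22,14],[29,0]]
[[1,1],[6,0],[20,20],[22,14],[29,4],[30,0]]
[[0,7],[8,0],[20,20],[22,14],[29,4],[30,0]]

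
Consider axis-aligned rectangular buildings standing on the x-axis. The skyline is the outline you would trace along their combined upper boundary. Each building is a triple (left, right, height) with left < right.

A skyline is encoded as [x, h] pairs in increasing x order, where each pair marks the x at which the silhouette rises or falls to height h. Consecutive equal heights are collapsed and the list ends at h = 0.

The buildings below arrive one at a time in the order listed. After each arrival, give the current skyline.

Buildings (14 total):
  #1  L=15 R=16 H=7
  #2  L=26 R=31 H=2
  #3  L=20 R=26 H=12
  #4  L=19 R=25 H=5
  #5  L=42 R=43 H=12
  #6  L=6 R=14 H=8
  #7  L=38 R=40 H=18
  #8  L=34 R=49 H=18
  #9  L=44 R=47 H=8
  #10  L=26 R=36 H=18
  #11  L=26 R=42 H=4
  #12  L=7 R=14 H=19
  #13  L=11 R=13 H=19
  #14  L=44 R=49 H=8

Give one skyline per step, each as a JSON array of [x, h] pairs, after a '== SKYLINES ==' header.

== SKYLINES ==
[[15,7],[16,0]]
[[15,7],[16,0],[26,2],[31,0]]
[[15,7],[16,0],[20,12],[26,2],[31,0]]
[[15,7],[16,0],[19,5],[20,12],[26,2],[31,0]]
[[15,7],[16,0],[19,5],[20,12],[26,2],[31,0],[42,12],[43,0]]
[[6,8],[14,0],[15,7],[16,0],[19,5],[20,12],[26,2],[31,0],[42,12],[43,0]]
[[6,8],[14,0],[15,7],[16,0],[19,5],[20,12],[26,2],[31,0],[38,18],[40,0],[42,12],[43,0]]
[[6,8],[14,0],[15,7],[16,0],[19,5],[20,12],[26,2],[31,0],[34,18],[49,0]]
[[6,8],[14,0],[15,7],[16,0],[19,5],[20,12],[26,2],[31,0],[34,18],[49,0]]
[[6,8],[14,0],[15,7],[16,0],[19,5],[20,12],[26,18],[49,0]]
[[6,8],[14,0],[15,7],[16,0],[19,5],[20,12],[26,18],[49,0]]
[[6,8],[7,19],[14,0],[15,7],[16,0],[19,5],[20,12],[26,18],[49,0]]
[[6,8],[7,19],[14,0],[15,7],[16,0],[19,5],[20,12],[26,18],[49,0]]
[[6,8],[7,19],[14,0],[15,7],[16,0],[19,5],[20,12],[26,18],[49,0]]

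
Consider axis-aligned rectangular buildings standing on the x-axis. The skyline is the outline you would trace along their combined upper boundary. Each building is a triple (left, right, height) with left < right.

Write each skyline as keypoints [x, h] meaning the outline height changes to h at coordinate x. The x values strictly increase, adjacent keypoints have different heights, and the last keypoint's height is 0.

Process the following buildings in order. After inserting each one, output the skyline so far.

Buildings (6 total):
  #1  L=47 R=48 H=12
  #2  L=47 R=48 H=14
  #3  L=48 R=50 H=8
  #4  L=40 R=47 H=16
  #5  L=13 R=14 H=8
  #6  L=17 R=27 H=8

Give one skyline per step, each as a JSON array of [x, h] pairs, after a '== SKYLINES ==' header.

== SKYLINES ==
[[47,12],[48,0]]
[[47,14],[48,0]]
[[47,14],[48,8],[50,0]]
[[40,16],[47,14],[48,8],[50,0]]
[[13,8],[14,0],[40,16],[47,14],[48,8],[50,0]]
[[13,8],[14,0],[17,8],[27,0],[40,16],[47,14],[48,8],[50,0]]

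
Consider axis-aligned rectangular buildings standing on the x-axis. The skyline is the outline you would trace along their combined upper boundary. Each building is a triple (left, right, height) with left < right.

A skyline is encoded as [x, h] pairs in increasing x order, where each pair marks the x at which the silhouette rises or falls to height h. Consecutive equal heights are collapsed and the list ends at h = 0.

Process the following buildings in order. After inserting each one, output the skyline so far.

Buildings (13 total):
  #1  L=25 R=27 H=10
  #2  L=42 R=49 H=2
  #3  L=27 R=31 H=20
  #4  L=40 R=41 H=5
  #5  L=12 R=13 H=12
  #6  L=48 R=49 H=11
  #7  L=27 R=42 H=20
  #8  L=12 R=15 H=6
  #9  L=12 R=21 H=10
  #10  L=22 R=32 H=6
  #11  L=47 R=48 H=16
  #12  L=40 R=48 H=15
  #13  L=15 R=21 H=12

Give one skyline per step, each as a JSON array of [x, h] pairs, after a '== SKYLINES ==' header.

== SKYLINES ==
[[25,10],[27,0]]
[[25,10],[27,0],[42,2],[49,0]]
[[25,10],[27,20],[31,0],[42,2],[49,0]]
[[25,10],[27,20],[31,0],[40,5],[41,0],[42,2],[49,0]]
[[12,12],[13,0],[25,10],[27,20],[31,0],[40,5],[41,0],[42,2],[49,0]]
[[12,12],[13,0],[25,10],[27,20],[31,0],[40,5],[41,0],[42,2],[48,11],[49,0]]
[[12,12],[13,0],[25,10],[27,20],[42,2],[48,11],[49,0]]
[[12,12],[13,6],[15,0],[25,10],[27,20],[42,2],[48,11],[49,0]]
[[12,12],[13,10],[21,0],[25,10],[27,20],[42,2],[48,11],[49,0]]
[[12,12],[13,10],[21,0],[22,6],[25,10],[27,20],[42,2],[48,11],[49,0]]
[[12,12],[13,10],[21,0],[22,6],[25,10],[27,20],[42,2],[47,16],[48,11],[49,0]]
[[12,12],[13,10],[21,0],[22,6],[25,10],[27,20],[42,15],[47,16],[48,11],[49,0]]
[[12,12],[13,10],[15,12],[21,0],[22,6],[25,10],[27,20],[42,15],[47,16],[48,11],[49,0]]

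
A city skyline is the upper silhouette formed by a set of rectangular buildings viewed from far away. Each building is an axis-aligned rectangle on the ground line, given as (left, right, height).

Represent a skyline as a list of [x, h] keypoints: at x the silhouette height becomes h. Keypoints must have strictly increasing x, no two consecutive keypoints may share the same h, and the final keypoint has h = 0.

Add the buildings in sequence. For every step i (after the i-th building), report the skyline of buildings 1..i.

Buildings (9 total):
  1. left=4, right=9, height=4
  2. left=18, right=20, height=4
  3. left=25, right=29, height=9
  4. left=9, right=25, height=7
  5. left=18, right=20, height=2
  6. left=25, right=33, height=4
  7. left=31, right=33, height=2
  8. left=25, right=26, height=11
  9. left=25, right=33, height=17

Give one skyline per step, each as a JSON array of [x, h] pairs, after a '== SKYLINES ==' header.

== SKYLINES ==
[[4,4],[9,0]]
[[4,4],[9,0],[18,4],[20,0]]
[[4,4],[9,0],[18,4],[20,0],[25,9],[29,0]]
[[4,4],[9,7],[25,9],[29,0]]
[[4,4],[9,7],[25,9],[29,0]]
[[4,4],[9,7],[25,9],[29,4],[33,0]]
[[4,4],[9,7],[25,9],[29,4],[33,0]]
[[4,4],[9,7],[25,11],[26,9],[29,4],[33,0]]
[[4,4],[9,7],[25,17],[33,0]]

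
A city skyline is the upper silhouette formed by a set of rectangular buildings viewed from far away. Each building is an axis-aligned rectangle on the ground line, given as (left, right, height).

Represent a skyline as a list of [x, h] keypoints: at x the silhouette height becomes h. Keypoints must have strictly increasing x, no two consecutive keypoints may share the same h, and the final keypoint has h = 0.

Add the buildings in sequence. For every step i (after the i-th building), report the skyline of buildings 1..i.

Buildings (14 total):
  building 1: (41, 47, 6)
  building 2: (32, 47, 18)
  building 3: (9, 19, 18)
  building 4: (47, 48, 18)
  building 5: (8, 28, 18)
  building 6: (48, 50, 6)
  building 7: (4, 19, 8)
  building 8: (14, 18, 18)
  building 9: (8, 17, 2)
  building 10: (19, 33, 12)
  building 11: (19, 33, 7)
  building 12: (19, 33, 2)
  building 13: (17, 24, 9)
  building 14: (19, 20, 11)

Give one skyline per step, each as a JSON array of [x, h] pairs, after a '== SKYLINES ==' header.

== SKYLINES ==
[[41,6],[47,0]]
[[32,18],[47,0]]
[[9,18],[19,0],[32,18],[47,0]]
[[9,18],[19,0],[32,18],[48,0]]
[[8,18],[28,0],[32,18],[48,0]]
[[8,18],[28,0],[32,18],[48,6],[50,0]]
[[4,8],[8,18],[28,0],[32,18],[48,6],[50,0]]
[[4,8],[8,18],[28,0],[32,18],[48,6],[50,0]]
[[4,8],[8,18],[28,0],[32,18],[48,6],[50,0]]
[[4,8],[8,18],[28,12],[32,18],[48,6],[50,0]]
[[4,8],[8,18],[28,12],[32,18],[48,6],[50,0]]
[[4,8],[8,18],[28,12],[32,18],[48,6],[50,0]]
[[4,8],[8,18],[28,12],[32,18],[48,6],[50,0]]
[[4,8],[8,18],[28,12],[32,18],[48,6],[50,0]]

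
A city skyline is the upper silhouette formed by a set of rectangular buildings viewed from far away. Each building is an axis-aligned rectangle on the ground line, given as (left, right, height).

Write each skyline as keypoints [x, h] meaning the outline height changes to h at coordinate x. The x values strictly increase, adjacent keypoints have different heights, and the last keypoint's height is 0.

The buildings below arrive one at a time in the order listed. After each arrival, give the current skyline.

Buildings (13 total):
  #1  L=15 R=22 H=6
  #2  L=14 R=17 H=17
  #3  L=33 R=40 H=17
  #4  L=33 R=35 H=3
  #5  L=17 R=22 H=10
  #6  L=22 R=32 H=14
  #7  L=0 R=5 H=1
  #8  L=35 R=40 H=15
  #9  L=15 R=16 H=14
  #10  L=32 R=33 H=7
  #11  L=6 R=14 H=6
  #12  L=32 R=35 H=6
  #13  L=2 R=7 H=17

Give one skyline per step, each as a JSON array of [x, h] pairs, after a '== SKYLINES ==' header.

== SKYLINES ==
[[15,6],[22,0]]
[[14,17],[17,6],[22,0]]
[[14,17],[17,6],[22,0],[33,17],[40,0]]
[[14,17],[17,6],[22,0],[33,17],[40,0]]
[[14,17],[17,10],[22,0],[33,17],[40,0]]
[[14,17],[17,10],[22,14],[32,0],[33,17],[40,0]]
[[0,1],[5,0],[14,17],[17,10],[22,14],[32,0],[33,17],[40,0]]
[[0,1],[5,0],[14,17],[17,10],[22,14],[32,0],[33,17],[40,0]]
[[0,1],[5,0],[14,17],[17,10],[22,14],[32,0],[33,17],[40,0]]
[[0,1],[5,0],[14,17],[17,10],[22,14],[32,7],[33,17],[40,0]]
[[0,1],[5,0],[6,6],[14,17],[17,10],[22,14],[32,7],[33,17],[40,0]]
[[0,1],[5,0],[6,6],[14,17],[17,10],[22,14],[32,7],[33,17],[40,0]]
[[0,1],[2,17],[7,6],[14,17],[17,10],[22,14],[32,7],[33,17],[40,0]]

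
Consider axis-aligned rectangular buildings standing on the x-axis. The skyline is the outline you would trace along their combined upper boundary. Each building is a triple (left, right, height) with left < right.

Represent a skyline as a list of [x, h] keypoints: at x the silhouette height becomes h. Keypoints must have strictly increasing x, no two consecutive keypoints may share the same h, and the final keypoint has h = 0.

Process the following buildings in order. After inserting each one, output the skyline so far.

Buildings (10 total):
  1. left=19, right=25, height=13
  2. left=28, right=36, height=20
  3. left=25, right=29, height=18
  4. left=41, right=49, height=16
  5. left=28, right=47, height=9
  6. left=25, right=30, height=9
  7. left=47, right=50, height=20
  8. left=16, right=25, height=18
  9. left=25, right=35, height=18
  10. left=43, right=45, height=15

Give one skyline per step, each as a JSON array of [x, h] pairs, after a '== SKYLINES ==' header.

== SKYLINES ==
[[19,13],[25,0]]
[[19,13],[25,0],[28,20],[36,0]]
[[19,13],[25,18],[28,20],[36,0]]
[[19,13],[25,18],[28,20],[36,0],[41,16],[49,0]]
[[19,13],[25,18],[28,20],[36,9],[41,16],[49,0]]
[[19,13],[25,18],[28,20],[36,9],[41,16],[49,0]]
[[19,13],[25,18],[28,20],[36,9],[41,16],[47,20],[50,0]]
[[16,18],[28,20],[36,9],[41,16],[47,20],[50,0]]
[[16,18],[28,20],[36,9],[41,16],[47,20],[50,0]]
[[16,18],[28,20],[36,9],[41,16],[47,20],[50,0]]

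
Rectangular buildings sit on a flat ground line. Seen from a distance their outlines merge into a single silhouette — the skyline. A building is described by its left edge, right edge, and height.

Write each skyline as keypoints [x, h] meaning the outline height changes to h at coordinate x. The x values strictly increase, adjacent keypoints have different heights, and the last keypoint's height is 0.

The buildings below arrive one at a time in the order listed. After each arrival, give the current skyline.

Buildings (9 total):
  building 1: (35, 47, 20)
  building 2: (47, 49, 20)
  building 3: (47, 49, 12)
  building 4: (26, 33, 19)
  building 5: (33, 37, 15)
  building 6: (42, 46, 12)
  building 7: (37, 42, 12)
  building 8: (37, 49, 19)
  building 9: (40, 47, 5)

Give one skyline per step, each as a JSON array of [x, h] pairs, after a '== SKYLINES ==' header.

== SKYLINES ==
[[35,20],[47,0]]
[[35,20],[49,0]]
[[35,20],[49,0]]
[[26,19],[33,0],[35,20],[49,0]]
[[26,19],[33,15],[35,20],[49,0]]
[[26,19],[33,15],[35,20],[49,0]]
[[26,19],[33,15],[35,20],[49,0]]
[[26,19],[33,15],[35,20],[49,0]]
[[26,19],[33,15],[35,20],[49,0]]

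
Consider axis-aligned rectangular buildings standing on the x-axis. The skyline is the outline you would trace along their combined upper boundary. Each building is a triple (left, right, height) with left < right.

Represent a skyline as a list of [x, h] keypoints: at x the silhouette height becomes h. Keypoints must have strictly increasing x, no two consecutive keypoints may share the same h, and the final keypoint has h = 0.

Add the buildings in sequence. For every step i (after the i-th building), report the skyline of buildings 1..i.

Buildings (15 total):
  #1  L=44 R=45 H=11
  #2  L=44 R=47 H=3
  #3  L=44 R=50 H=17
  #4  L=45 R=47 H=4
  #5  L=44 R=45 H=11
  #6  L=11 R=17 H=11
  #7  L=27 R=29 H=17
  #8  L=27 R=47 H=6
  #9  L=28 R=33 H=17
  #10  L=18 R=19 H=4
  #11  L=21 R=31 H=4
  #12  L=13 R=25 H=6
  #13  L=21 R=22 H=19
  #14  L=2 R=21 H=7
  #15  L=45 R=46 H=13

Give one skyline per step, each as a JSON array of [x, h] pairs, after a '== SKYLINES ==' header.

== SKYLINES ==
[[44,11],[45,0]]
[[44,11],[45,3],[47,0]]
[[44,17],[50,0]]
[[44,17],[50,0]]
[[44,17],[50,0]]
[[11,11],[17,0],[44,17],[50,0]]
[[11,11],[17,0],[27,17],[29,0],[44,17],[50,0]]
[[11,11],[17,0],[27,17],[29,6],[44,17],[50,0]]
[[11,11],[17,0],[27,17],[33,6],[44,17],[50,0]]
[[11,11],[17,0],[18,4],[19,0],[27,17],[33,6],[44,17],[50,0]]
[[11,11],[17,0],[18,4],[19,0],[21,4],[27,17],[33,6],[44,17],[50,0]]
[[11,11],[17,6],[25,4],[27,17],[33,6],[44,17],[50,0]]
[[11,11],[17,6],[21,19],[22,6],[25,4],[27,17],[33,6],[44,17],[50,0]]
[[2,7],[11,11],[17,7],[21,19],[22,6],[25,4],[27,17],[33,6],[44,17],[50,0]]
[[2,7],[11,11],[17,7],[21,19],[22,6],[25,4],[27,17],[33,6],[44,17],[50,0]]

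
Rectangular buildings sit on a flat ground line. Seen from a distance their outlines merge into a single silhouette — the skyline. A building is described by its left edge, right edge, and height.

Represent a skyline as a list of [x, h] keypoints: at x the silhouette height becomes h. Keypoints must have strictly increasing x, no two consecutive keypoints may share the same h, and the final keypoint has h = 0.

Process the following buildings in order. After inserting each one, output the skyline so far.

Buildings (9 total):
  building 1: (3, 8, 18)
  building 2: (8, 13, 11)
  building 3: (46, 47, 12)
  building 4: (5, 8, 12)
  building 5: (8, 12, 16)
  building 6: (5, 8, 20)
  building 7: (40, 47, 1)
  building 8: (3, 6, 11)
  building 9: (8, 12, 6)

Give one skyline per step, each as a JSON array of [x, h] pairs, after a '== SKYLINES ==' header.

== SKYLINES ==
[[3,18],[8,0]]
[[3,18],[8,11],[13,0]]
[[3,18],[8,11],[13,0],[46,12],[47,0]]
[[3,18],[8,11],[13,0],[46,12],[47,0]]
[[3,18],[8,16],[12,11],[13,0],[46,12],[47,0]]
[[3,18],[5,20],[8,16],[12,11],[13,0],[46,12],[47,0]]
[[3,18],[5,20],[8,16],[12,11],[13,0],[40,1],[46,12],[47,0]]
[[3,18],[5,20],[8,16],[12,11],[13,0],[40,1],[46,12],[47,0]]
[[3,18],[5,20],[8,16],[12,11],[13,0],[40,1],[46,12],[47,0]]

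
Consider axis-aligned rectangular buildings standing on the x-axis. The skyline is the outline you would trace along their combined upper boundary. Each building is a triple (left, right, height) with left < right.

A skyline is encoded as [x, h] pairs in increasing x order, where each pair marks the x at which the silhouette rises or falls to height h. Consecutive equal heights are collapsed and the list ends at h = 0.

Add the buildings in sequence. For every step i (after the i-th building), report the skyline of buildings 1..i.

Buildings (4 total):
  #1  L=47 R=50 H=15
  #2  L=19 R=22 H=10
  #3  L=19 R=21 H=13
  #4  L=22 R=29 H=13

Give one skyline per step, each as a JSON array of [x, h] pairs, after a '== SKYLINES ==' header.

== SKYLINES ==
[[47,15],[50,0]]
[[19,10],[22,0],[47,15],[50,0]]
[[19,13],[21,10],[22,0],[47,15],[50,0]]
[[19,13],[21,10],[22,13],[29,0],[47,15],[50,0]]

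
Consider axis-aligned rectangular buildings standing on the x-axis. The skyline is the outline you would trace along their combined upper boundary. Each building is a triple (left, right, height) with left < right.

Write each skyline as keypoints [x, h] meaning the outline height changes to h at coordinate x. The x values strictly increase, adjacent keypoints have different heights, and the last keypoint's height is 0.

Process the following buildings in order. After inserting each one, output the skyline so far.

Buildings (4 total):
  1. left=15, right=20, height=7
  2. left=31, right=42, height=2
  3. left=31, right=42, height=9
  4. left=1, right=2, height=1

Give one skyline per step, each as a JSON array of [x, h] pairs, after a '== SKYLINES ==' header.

== SKYLINES ==
[[15,7],[20,0]]
[[15,7],[20,0],[31,2],[42,0]]
[[15,7],[20,0],[31,9],[42,0]]
[[1,1],[2,0],[15,7],[20,0],[31,9],[42,0]]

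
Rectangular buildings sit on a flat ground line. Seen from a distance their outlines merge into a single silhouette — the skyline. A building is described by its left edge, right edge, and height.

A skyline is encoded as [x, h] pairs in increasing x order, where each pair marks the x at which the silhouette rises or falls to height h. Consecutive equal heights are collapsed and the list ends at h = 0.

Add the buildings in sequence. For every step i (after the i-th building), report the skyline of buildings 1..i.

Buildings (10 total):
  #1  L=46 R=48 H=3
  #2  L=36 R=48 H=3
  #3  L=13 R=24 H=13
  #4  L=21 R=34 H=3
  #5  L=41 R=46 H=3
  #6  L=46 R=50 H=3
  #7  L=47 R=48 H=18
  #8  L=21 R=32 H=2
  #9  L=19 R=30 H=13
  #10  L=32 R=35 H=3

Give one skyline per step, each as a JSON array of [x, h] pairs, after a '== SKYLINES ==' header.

== SKYLINES ==
[[46,3],[48,0]]
[[36,3],[48,0]]
[[13,13],[24,0],[36,3],[48,0]]
[[13,13],[24,3],[34,0],[36,3],[48,0]]
[[13,13],[24,3],[34,0],[36,3],[48,0]]
[[13,13],[24,3],[34,0],[36,3],[50,0]]
[[13,13],[24,3],[34,0],[36,3],[47,18],[48,3],[50,0]]
[[13,13],[24,3],[34,0],[36,3],[47,18],[48,3],[50,0]]
[[13,13],[30,3],[34,0],[36,3],[47,18],[48,3],[50,0]]
[[13,13],[30,3],[35,0],[36,3],[47,18],[48,3],[50,0]]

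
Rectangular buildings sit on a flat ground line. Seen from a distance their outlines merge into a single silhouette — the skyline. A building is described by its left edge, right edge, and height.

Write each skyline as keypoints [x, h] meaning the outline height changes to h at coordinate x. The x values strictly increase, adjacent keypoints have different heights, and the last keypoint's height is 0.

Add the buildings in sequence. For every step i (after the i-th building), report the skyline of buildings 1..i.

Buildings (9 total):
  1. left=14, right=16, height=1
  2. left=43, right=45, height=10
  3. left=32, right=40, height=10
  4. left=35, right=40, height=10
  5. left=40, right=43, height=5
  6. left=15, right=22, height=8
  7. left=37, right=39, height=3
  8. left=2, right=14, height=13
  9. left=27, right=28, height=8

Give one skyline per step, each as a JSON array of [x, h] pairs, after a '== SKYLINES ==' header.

== SKYLINES ==
[[14,1],[16,0]]
[[14,1],[16,0],[43,10],[45,0]]
[[14,1],[16,0],[32,10],[40,0],[43,10],[45,0]]
[[14,1],[16,0],[32,10],[40,0],[43,10],[45,0]]
[[14,1],[16,0],[32,10],[40,5],[43,10],[45,0]]
[[14,1],[15,8],[22,0],[32,10],[40,5],[43,10],[45,0]]
[[14,1],[15,8],[22,0],[32,10],[40,5],[43,10],[45,0]]
[[2,13],[14,1],[15,8],[22,0],[32,10],[40,5],[43,10],[45,0]]
[[2,13],[14,1],[15,8],[22,0],[27,8],[28,0],[32,10],[40,5],[43,10],[45,0]]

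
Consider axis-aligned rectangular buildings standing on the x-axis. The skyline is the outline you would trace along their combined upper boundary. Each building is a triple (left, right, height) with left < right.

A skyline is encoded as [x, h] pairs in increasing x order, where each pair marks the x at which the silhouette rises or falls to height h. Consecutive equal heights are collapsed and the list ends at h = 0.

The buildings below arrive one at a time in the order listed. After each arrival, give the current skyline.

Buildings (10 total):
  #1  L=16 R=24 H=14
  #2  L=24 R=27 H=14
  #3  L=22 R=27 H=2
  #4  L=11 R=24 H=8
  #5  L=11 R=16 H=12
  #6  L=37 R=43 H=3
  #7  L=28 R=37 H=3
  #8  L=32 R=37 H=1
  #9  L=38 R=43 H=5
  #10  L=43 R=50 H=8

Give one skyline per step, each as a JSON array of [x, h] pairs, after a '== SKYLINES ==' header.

== SKYLINES ==
[[16,14],[24,0]]
[[16,14],[27,0]]
[[16,14],[27,0]]
[[11,8],[16,14],[27,0]]
[[11,12],[16,14],[27,0]]
[[11,12],[16,14],[27,0],[37,3],[43,0]]
[[11,12],[16,14],[27,0],[28,3],[43,0]]
[[11,12],[16,14],[27,0],[28,3],[43,0]]
[[11,12],[16,14],[27,0],[28,3],[38,5],[43,0]]
[[11,12],[16,14],[27,0],[28,3],[38,5],[43,8],[50,0]]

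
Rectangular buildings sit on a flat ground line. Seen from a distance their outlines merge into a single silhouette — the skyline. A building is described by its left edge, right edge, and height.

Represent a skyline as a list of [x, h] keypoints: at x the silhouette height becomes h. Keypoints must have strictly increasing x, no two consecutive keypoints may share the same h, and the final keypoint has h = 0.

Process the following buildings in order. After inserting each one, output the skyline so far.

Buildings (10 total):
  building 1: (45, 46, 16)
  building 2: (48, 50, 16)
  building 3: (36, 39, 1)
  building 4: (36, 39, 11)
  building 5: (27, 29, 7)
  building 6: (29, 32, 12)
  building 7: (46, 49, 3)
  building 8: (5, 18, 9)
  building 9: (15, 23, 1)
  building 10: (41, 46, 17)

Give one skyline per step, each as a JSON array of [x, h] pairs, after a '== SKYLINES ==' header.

== SKYLINES ==
[[45,16],[46,0]]
[[45,16],[46,0],[48,16],[50,0]]
[[36,1],[39,0],[45,16],[46,0],[48,16],[50,0]]
[[36,11],[39,0],[45,16],[46,0],[48,16],[50,0]]
[[27,7],[29,0],[36,11],[39,0],[45,16],[46,0],[48,16],[50,0]]
[[27,7],[29,12],[32,0],[36,11],[39,0],[45,16],[46,0],[48,16],[50,0]]
[[27,7],[29,12],[32,0],[36,11],[39,0],[45,16],[46,3],[48,16],[50,0]]
[[5,9],[18,0],[27,7],[29,12],[32,0],[36,11],[39,0],[45,16],[46,3],[48,16],[50,0]]
[[5,9],[18,1],[23,0],[27,7],[29,12],[32,0],[36,11],[39,0],[45,16],[46,3],[48,16],[50,0]]
[[5,9],[18,1],[23,0],[27,7],[29,12],[32,0],[36,11],[39,0],[41,17],[46,3],[48,16],[50,0]]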